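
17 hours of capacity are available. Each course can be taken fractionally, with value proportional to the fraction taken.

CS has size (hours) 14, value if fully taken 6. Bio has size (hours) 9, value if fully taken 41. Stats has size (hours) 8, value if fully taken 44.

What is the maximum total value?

Rank by value-to-size ratio: Stats 44/8≈5.5, Bio 41/9≈4.56, CS 6/14≈0.429.
Take all of Stats (8 hours, value 44) ; 9 hours left.
Bio: take in full, 9 hours for value 41 ; 0 left.
Total value = 85.

85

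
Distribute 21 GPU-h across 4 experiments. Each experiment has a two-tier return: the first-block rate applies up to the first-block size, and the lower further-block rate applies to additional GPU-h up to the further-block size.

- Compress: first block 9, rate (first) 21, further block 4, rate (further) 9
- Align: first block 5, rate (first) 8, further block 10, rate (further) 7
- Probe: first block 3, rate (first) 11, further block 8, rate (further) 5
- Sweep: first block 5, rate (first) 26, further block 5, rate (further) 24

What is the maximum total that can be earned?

461

Order all 8 blocks by rate: Sweep/first 26 > Sweep/second 24 > Compress/first 21 > Probe/first 11 > Compress/second 9 > Align/first 8 > Align/second 7 > Probe/second 5.
Fill Sweep first block (5 at 26) — 16 left.
Sweep/second (24): +5 — 11 left.
Compress/first (21): +9 — 2 left.
2 remain; put them into Probe first at 11.
Total = 26×5 + 24×5 + 21×9 + 11×2 = 461.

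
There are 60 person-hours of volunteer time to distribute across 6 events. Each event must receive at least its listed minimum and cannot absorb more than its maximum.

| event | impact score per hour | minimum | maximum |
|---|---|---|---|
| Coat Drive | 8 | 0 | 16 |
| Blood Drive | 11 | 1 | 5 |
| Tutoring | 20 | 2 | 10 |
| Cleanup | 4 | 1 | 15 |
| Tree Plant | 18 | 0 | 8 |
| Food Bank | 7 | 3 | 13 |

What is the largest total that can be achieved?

Meeting every minimum uses 0+1+2+1+0+3 = 7 person-hours, leaving 53.
Highest impact score per hour first: Tutoring 20 > Tree Plant 18 > Blood Drive 11 > Coat Drive 8 > Food Bank 7 > Cleanup 4.
Give Tutoring 8 more to hit its cap of 10 → 45 left.
Tree Plant takes 8 more to reach its cap of 8 → 37 left.
Blood Drive: +4 to 5 (cap) → 33 left.
Coat Drive: +16 to 16 (cap) → 17 left.
Food Bank: +10 to 13 (cap) → 7 left.
Cleanup: +7 (room for 14) → 8. Pool exhausted.
Total = 8×16 + 11×5 + 20×10 + 4×8 + 18×8 + 7×13 = 650.

650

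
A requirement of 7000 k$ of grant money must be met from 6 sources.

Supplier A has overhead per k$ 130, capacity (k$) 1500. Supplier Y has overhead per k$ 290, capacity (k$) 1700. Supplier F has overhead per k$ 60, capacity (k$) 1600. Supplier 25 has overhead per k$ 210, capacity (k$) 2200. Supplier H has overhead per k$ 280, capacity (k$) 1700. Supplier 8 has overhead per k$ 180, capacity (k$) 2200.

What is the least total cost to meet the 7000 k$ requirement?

Cheapest first:
Supplier F (60): use full 1600 — 5400 k$ to go.
Supplier A at 130: take all 1500 k$ — 3900 still needed.
Supplier 8 at 180: take all 2200 k$ — 1700 still needed.
Supplier 25 (210): take the remaining 1700 — done.
Supplier H, Supplier Y: unused.
Cost = 1600×60 + 1500×130 + 2200×180 + 1700×210 = 1044000.

1044000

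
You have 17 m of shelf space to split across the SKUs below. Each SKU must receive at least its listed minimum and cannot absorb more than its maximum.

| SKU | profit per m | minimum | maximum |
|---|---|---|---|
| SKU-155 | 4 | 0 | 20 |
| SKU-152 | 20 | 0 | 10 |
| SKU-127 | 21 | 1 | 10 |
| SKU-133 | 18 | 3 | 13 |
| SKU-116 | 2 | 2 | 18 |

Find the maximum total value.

Meeting every minimum uses 0+0+1+3+2 = 6 m, leaving 11.
Rank by profit per m: SKU-127 21 > SKU-152 20 > SKU-133 18 > SKU-155 4 > SKU-116 2.
Give SKU-127 9 more to hit its cap of 10 → 2 left.
Only 2 left; SKU-152 takes them to reach 2.
Total = 20×2 + 21×10 + 18×3 + 2×2 = 308.

308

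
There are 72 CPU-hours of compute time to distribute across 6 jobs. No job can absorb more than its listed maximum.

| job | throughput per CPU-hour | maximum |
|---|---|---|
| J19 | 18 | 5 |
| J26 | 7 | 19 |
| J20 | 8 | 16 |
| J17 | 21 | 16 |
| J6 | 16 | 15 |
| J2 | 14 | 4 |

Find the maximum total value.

Highest throughput per CPU-hour first: J17 21 > J19 18 > J6 16 > J2 14 > J20 8 > J26 7.
J17: +16 to 16 (cap) → 56 left.
J19 takes 5 to reach its cap of 5 → 51 left.
J6 takes 15 to reach its cap of 15 → 36 left.
J2 takes 4 to reach its cap of 4 → 32 left.
Give J20 16 to hit its cap of 16 → 16 left.
J26: +16 (room for 19) → 16. Pool exhausted.
Total = 18×5 + 7×16 + 8×16 + 21×16 + 16×15 + 14×4 = 962.

962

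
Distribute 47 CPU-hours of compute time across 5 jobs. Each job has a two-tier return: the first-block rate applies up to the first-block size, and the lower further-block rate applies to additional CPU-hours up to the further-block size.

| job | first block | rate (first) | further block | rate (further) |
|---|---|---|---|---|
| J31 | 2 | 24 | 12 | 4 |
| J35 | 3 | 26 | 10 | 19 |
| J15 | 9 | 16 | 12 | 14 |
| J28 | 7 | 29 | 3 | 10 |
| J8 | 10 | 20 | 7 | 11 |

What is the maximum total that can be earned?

947

Treat each block as its own option and order by rate: J28/T1 29 > J35/T1 26 > J31/T1 24 > J8/T1 20 > J35/T2 19 > J15/T1 16 > J15/T2 14 > J8/T2 11 > J28/T2 10 > J31/T2 4.
Fill J28 T1 block (7 at 29) → 40 left.
J35 T1 at 26: fill all 3 → 37 left.
J31 T1 at 24: fill all 2 → 35 left.
Fill J8 T1 block (10 at 20) → 25 left.
J35 T2 at 19: fill all 10 → 15 left.
Fill J15 T1 block (9 at 16) → 6 left.
6 remain; put them into J15 T2 at 14.
Total = 29×7 + 26×3 + 24×2 + 20×10 + 19×10 + 16×9 + 14×6 = 947.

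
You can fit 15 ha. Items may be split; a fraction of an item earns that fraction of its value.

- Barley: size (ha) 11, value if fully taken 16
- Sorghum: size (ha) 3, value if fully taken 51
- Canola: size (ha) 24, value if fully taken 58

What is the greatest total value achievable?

Rank by value-to-size ratio: Sorghum 51/3≈17, Canola 58/24≈2.42, Barley 16/11≈1.45.
Sorghum: take in full, 3 ha for value 51 ; 12 left.
Only 12 ha remain; take 12/24 of Canola for value 58×12/24 = 29.
Total value = 80.

80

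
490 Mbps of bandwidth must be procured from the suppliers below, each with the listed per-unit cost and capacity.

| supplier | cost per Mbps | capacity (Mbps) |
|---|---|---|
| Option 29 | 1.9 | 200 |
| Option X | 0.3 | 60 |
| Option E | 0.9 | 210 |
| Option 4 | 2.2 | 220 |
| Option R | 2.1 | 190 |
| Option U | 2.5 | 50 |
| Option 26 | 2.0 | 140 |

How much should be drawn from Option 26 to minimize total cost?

20

Use suppliers in increasing cost order.
Take 60 from Option X at 0.3 — need 430 more.
Option E (0.9): use full 210 — 220 Mbps to go.
Take 200 from Option 29 at 1.9 — need 20 more.
Option 26 (2.0): take the remaining 20 — done.
Option R, Option 4, Option U: unused.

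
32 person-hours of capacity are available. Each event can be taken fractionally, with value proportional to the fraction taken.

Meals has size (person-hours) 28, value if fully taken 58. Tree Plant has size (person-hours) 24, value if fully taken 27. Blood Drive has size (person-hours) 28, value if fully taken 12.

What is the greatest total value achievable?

62.5

Rank by value-to-size ratio: Meals 58/28≈2.07, Tree Plant 27/24≈1.12, Blood Drive 12/28≈0.429.
All 28 person-hours of Meals fit (value 58) ; 4 remain.
Fill the last 4 person-hours with part of Tree Plant: 4/24 of it earns 4.5.
Total value = 62.5.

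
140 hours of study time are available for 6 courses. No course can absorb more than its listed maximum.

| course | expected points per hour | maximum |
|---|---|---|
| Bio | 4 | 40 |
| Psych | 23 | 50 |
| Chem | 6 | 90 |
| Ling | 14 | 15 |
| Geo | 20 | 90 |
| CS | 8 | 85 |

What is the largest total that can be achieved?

2950

Order the courses by expected points per hour: Psych 23 > Geo 20 > Ling 14 > CS 8 > Chem 6 > Bio 4.
Psych takes 50 to reach its cap of 50 — 90 left.
Geo takes 90 to reach its cap of 90 — 0 left.
Total = 23×50 + 20×90 = 2950.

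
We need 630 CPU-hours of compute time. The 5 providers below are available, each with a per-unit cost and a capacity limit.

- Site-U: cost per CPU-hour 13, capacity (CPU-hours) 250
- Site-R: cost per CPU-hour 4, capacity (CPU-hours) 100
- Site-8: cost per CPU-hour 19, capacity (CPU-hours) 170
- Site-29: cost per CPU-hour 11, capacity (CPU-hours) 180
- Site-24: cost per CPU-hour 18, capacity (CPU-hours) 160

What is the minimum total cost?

7430

Cheapest first:
Take 100 from Site-R at 4 → need 530 more.
Site-29 at 11: take all 180 CPU-hours → 350 still needed.
Site-U at 13: take all 250 CPU-hours → 100 still needed.
Site-24 at 18: take 100 of its 160 → requirement met.
Site-8: unused.
Cost = 100×4 + 180×11 + 250×13 + 100×18 = 7430.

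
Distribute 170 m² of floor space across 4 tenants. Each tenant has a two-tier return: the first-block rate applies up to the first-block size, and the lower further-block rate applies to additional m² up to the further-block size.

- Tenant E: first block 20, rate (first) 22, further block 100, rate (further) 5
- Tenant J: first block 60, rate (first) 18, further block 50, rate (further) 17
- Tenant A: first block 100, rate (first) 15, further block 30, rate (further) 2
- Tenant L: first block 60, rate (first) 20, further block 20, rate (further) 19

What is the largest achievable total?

3270

Treat each block as its own option and order by rate: Tenant E/tier1 22 > Tenant L/tier1 20 > Tenant L/tier2 19 > Tenant J/tier1 18 > Tenant J/tier2 17 > Tenant A/tier1 15 > Tenant E/tier2 5 > Tenant A/tier2 2.
Fill Tenant E tier1 block (20 at 22) — 150 left.
Tenant L tier1 at 20: fill all 60 — 90 left.
Fill Tenant L tier2 block (20 at 19) — 70 left.
Tenant J/tier1 (18): +60 — 10 left.
Tenant J/tier2: +10 of 50 at 17; pool empty.
Total = 22×20 + 20×60 + 19×20 + 18×60 + 17×10 = 3270.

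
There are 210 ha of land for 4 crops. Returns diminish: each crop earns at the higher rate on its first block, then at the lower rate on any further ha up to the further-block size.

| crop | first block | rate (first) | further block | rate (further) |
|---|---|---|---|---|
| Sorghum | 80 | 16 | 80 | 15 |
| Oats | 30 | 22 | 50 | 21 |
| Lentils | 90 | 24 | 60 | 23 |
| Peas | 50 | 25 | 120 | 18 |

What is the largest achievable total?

5010

Treat each block as its own option and order by rate: Peas/T1 25 > Lentils/T1 24 > Lentils/T2 23 > Oats/T1 22 > Oats/T2 21 > Peas/T2 18 > Sorghum/T1 16 > Sorghum/T2 15.
Peas/T1 (25): +50 → 160 left.
Fill Lentils T1 block (90 at 24) → 70 left.
Lentils/T2 (23): +60 → 10 left.
10 remain; put them into Oats T1 at 22.
Total = 25×50 + 24×90 + 23×60 + 22×10 = 5010.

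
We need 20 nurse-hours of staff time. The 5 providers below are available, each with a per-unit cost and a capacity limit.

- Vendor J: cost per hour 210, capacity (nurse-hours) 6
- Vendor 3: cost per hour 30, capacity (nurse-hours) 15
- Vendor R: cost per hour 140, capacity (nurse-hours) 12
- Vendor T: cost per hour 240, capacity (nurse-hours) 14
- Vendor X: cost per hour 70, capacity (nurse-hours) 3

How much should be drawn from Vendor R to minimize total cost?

2

Use providers in increasing cost order.
Vendor 3 at 30: take all 15 nurse-hours → 5 still needed.
Vendor X at 70: take all 3 nurse-hours → 2 still needed.
Take 2 from Vendor R at 140 to finish.
Vendor J, Vendor T: unused.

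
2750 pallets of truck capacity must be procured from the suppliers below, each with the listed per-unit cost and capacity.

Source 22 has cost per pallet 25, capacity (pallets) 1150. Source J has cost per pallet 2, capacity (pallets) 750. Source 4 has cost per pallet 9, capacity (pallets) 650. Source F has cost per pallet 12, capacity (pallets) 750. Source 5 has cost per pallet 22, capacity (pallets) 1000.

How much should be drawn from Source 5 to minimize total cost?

600

Fill from the cheapest supplier first.
Take 750 from Source J at 2 → need 2000 more.
Source 4 at 9: take all 650 pallets → 1350 still needed.
Source F at 12: take all 750 pallets → 600 still needed.
Source 5 at 22: take 600 of its 1000 → requirement met.
Source 22: unused.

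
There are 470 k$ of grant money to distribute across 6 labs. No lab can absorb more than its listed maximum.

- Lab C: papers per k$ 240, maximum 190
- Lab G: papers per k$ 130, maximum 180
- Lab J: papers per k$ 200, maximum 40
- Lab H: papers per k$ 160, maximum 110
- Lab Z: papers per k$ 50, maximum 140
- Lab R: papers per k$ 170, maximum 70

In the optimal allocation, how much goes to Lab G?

Order the labs by papers per k$: Lab C 240 > Lab J 200 > Lab R 170 > Lab H 160 > Lab G 130 > Lab Z 50.
Lab C: +190 to 190 (cap) — 280 left.
Lab J: +40 to 40 (cap) — 240 left.
Give Lab R 70 to hit its cap of 70 — 170 left.
Lab H takes 110 to reach its cap of 110 — 60 left.
Only 60 left; Lab G takes them to reach 60.

60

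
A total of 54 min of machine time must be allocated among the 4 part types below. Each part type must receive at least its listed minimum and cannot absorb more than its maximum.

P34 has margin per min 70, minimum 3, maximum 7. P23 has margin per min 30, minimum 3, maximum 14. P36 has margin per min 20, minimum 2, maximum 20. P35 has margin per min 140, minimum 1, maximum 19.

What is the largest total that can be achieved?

Meeting every minimum uses 3+3+2+1 = 9 min, leaving 45.
Order the part types by margin per min: P35 140 > P34 70 > P23 30 > P36 20.
Give P35 18 more to hit its cap of 19 ; 27 left.
P34: +4 to 7 (cap) ; 23 left.
P23: +11 to 14 (cap) ; 12 left.
P36: +12 (room for 18) → 14. Pool exhausted.
Total = 70×7 + 30×14 + 20×14 + 140×19 = 3850.

3850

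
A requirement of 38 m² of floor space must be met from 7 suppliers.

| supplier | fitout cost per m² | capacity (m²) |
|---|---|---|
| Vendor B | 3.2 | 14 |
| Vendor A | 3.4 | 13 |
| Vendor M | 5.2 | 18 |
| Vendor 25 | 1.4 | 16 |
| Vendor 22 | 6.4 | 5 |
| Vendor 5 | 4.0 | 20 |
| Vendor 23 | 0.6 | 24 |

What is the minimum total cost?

34

Cheapest first:
Vendor 23 (0.6): use full 24 — 14 m² to go.
Vendor 25 at 1.4: take 14 of its 16 — requirement met.
Vendor B, Vendor A, Vendor 5, Vendor M, Vendor 22: unused.
Cost = 24×0.6 + 14×1.4 = 34.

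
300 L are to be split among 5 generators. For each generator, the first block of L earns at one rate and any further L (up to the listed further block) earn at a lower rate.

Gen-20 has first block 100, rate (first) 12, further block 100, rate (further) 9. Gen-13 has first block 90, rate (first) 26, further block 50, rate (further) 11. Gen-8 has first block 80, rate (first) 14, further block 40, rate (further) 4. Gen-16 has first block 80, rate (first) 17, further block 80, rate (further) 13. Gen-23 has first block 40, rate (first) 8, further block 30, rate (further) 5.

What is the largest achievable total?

Order all 10 blocks by rate: Gen-13/first 26 > Gen-16/first 17 > Gen-8/first 14 > Gen-16/second 13 > Gen-20/first 12 > Gen-13/second 11 > Gen-20/second 9 > Gen-23/first 8 > Gen-23/second 5 > Gen-8/second 4.
Gen-13/first (26): +90 ; 210 left.
Gen-16 first at 17: fill all 80 ; 130 left.
Gen-8 first at 14: fill all 80 ; 50 left.
Gen-16 second at 13: only 50 left, fill 50.
Total = 26×90 + 17×80 + 14×80 + 13×50 = 5470.

5470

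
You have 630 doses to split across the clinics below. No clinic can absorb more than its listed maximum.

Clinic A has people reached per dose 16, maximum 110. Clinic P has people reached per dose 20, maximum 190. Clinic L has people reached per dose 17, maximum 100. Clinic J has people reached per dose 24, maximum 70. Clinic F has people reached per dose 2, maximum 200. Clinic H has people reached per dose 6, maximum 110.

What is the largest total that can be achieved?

9700

Order the clinics by people reached per dose: Clinic J 24 > Clinic P 20 > Clinic L 17 > Clinic A 16 > Clinic H 6 > Clinic F 2.
Clinic J: +70 to 70 (cap) ; 560 left.
Clinic P: +190 to 190 (cap) ; 370 left.
Give Clinic L 100 to hit its cap of 100 ; 270 left.
Give Clinic A 110 to hit its cap of 110 ; 160 left.
Give Clinic H 110 to hit its cap of 110 ; 50 left.
Clinic F: +50 (room for 200) → 50. Pool exhausted.
Total = 16×110 + 20×190 + 17×100 + 24×70 + 2×50 + 6×110 = 9700.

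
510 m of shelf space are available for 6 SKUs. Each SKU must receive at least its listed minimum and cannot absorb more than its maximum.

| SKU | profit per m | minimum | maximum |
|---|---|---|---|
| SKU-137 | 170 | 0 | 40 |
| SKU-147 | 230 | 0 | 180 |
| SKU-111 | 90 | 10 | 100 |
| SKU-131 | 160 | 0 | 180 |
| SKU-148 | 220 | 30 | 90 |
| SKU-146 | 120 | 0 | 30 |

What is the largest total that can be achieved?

98900

Meeting every minimum uses 0+0+10+0+30+0 = 40 m, leaving 470.
Highest profit per m first: SKU-147 230 > SKU-148 220 > SKU-137 170 > SKU-131 160 > SKU-146 120 > SKU-111 90.
SKU-147 takes 180 more to reach its cap of 180 → 290 left.
Give SKU-148 60 more to hit its cap of 90 → 230 left.
Give SKU-137 40 more to hit its cap of 40 → 190 left.
SKU-131 takes 180 more to reach its cap of 180 → 10 left.
SKU-146: +10 (room for 30) → 10. Pool exhausted.
Total = 170×40 + 230×180 + 90×10 + 160×180 + 220×90 + 120×10 = 98900.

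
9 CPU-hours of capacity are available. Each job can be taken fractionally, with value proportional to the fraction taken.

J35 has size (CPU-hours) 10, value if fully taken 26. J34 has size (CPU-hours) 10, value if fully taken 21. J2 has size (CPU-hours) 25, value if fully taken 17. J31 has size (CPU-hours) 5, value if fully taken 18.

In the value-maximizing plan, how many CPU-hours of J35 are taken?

4

Best value per unit of size first: J31 18/5≈3.6, J35 26/10≈2.6, J34 21/10≈2.1, J2 17/25≈0.68.
Take all of J31 (5 CPU-hours, value 18) — 4 CPU-hours left.
4 CPU-hours left: a 4/10 share of J35 gives 26×4/10 = 10.4.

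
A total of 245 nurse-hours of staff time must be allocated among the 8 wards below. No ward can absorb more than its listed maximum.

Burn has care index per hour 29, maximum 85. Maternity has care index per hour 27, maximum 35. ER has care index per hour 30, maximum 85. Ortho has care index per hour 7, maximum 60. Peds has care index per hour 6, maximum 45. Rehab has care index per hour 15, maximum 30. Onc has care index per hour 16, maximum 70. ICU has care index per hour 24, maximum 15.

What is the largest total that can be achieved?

6720

Rank by care index per hour: ER 30 > Burn 29 > Maternity 27 > ICU 24 > Onc 16 > Rehab 15 > Ortho 7 > Peds 6.
ER: +85 to 85 (cap) → 160 left.
Give Burn 85 to hit its cap of 85 → 75 left.
Maternity takes 35 to reach its cap of 35 → 40 left.
ICU: +15 to 15 (cap) → 25 left.
Onc: +25 (room for 70) → 25. Pool exhausted.
Total = 29×85 + 27×35 + 30×85 + 16×25 + 24×15 = 6720.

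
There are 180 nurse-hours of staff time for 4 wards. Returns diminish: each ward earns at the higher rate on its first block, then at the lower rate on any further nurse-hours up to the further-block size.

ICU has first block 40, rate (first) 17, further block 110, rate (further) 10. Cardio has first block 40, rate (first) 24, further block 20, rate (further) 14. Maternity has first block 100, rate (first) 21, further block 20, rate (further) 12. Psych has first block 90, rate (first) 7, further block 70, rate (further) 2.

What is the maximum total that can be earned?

3740

Treat each block as its own option and order by rate: Cardio/tier1 24 > Maternity/tier1 21 > ICU/tier1 17 > Cardio/tier2 14 > Maternity/tier2 12 > ICU/tier2 10 > Psych/tier1 7 > Psych/tier2 2.
Cardio/tier1 (24): +40 → 140 left.
Maternity/tier1 (21): +100 → 40 left.
ICU tier1 at 17: fill all 40 → 0 left.
Total = 24×40 + 21×100 + 17×40 = 3740.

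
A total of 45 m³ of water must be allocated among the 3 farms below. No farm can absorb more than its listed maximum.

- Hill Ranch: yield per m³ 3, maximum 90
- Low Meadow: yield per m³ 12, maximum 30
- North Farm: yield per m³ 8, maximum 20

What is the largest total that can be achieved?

Rank by yield per m³: Low Meadow 12 > North Farm 8 > Hill Ranch 3.
Low Meadow: +30 to 30 (cap) → 15 left.
North Farm: +15 (room for 20) → 15. Pool exhausted.
Total = 12×30 + 8×15 = 480.

480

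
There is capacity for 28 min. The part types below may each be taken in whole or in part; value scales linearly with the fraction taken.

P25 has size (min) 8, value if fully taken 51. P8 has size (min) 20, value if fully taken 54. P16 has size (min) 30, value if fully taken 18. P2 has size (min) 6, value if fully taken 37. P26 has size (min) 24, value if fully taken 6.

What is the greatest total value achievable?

125.8

Rank by value-to-size ratio: P25 51/8≈6.38, P2 37/6≈6.17, P8 54/20≈2.7, P16 18/30≈0.6, P26 6/24≈0.25.
Take all of P25 (8 min, value 51) — 20 min left.
All 6 min of P2 fit (value 37) — 14 remain.
Only 14 min remain; take 14/20 of P8 for value 54×14/20 = 37.8.
Total value = 125.8.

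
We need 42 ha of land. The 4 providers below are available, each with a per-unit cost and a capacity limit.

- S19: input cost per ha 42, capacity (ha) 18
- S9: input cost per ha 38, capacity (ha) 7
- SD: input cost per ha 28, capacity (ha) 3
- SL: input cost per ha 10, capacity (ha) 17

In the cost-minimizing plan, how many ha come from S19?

15

Use providers in increasing cost order.
SL (10): use full 17 — 25 ha to go.
Take 3 from SD at 28 — need 22 more.
S9 at 38: take all 7 ha — 15 still needed.
S19 at 42: take 15 of its 18 — requirement met.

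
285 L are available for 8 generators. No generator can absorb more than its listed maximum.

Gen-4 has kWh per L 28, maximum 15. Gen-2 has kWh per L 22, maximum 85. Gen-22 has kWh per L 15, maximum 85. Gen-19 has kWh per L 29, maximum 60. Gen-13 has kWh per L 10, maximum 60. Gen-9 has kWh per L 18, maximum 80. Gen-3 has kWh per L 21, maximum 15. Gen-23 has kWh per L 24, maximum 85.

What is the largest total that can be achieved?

6835

Highest kWh per L first: Gen-19 29 > Gen-4 28 > Gen-23 24 > Gen-2 22 > Gen-3 21 > Gen-9 18 > Gen-22 15 > Gen-13 10.
Gen-19: +60 to 60 (cap) → 225 left.
Gen-4 takes 15 to reach its cap of 15 → 210 left.
Gen-23: +85 to 85 (cap) → 125 left.
Gen-2: +85 to 85 (cap) → 40 left.
Gen-3 takes 15 to reach its cap of 15 → 25 left.
Gen-9: +25 (room for 80) → 25. Pool exhausted.
Total = 28×15 + 22×85 + 29×60 + 18×25 + 21×15 + 24×85 = 6835.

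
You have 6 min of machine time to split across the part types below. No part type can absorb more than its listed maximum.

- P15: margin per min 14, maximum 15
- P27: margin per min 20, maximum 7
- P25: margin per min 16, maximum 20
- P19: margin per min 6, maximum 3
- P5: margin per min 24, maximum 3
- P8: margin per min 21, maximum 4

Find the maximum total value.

Order the part types by margin per min: P5 24 > P8 21 > P27 20 > P25 16 > P15 14 > P19 6.
P5: +3 to 3 (cap) — 3 left.
P8 has room for 4 but only 3 remain, so it gets 3.
Total = 24×3 + 21×3 = 135.

135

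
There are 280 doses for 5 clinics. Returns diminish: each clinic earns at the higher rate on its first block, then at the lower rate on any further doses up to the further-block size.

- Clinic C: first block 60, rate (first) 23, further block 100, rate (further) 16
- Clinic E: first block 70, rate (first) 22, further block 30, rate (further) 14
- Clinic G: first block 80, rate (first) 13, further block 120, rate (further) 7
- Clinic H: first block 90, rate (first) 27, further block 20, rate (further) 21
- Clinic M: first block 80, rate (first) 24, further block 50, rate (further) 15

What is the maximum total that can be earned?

6830

Rank every tier by rate: Clinic H/T1 27 > Clinic M/T1 24 > Clinic C/T1 23 > Clinic E/T1 22 > Clinic H/T2 21 > Clinic C/T2 16 > Clinic M/T2 15 > Clinic E/T2 14 > Clinic G/T1 13 > Clinic G/T2 7.
Clinic H T1 at 27: fill all 90 ; 190 left.
Clinic M T1 at 24: fill all 80 ; 110 left.
Clinic C/T1 (23): +60 ; 50 left.
50 remain; put them into Clinic E T1 at 22.
Total = 27×90 + 24×80 + 23×60 + 22×50 = 6830.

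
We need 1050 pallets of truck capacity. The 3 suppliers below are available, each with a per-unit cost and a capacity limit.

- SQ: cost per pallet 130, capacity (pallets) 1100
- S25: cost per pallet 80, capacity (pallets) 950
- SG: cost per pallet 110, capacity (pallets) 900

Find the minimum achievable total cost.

Fill from the cheapest supplier first.
S25 at 80: take all 950 pallets ; 100 still needed.
SG (110): take the remaining 100 ; done.
SQ: unused.
Cost = 950×80 + 100×110 = 87000.

87000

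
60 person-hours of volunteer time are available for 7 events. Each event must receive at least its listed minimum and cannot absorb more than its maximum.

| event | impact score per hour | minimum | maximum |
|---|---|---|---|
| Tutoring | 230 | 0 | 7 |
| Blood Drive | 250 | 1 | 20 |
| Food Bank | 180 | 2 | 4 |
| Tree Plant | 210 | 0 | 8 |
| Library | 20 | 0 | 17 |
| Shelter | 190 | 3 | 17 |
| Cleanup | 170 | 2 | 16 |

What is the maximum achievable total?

12920

Meeting every minimum uses 0+1+2+0+0+3+2 = 8 person-hours, leaving 52.
Rank by impact score per hour: Blood Drive 250 > Tutoring 230 > Tree Plant 210 > Shelter 190 > Food Bank 180 > Cleanup 170 > Library 20.
Give Blood Drive 19 more to hit its cap of 20 — 33 left.
Give Tutoring 7 more to hit its cap of 7 — 26 left.
Tree Plant takes 8 more to reach its cap of 8 — 18 left.
Give Shelter 14 more to hit its cap of 17 — 4 left.
Food Bank: +2 to 4 (cap) — 2 left.
Only 2 left; Cleanup takes them to reach 4.
Total = 230×7 + 250×20 + 180×4 + 210×8 + 190×17 + 170×4 = 12920.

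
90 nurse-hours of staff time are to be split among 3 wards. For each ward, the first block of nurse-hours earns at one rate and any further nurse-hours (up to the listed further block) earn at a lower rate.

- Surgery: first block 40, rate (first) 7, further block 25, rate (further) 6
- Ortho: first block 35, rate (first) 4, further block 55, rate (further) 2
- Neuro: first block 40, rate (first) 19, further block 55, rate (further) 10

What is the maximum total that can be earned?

Rank every tier by rate: Neuro/first 19 > Neuro/second 10 > Surgery/first 7 > Surgery/second 6 > Ortho/first 4 > Ortho/second 2.
Neuro/first (19): +40 — 50 left.
Neuro/second: +50 of 55 at 10; pool empty.
Total = 19×40 + 10×50 = 1260.

1260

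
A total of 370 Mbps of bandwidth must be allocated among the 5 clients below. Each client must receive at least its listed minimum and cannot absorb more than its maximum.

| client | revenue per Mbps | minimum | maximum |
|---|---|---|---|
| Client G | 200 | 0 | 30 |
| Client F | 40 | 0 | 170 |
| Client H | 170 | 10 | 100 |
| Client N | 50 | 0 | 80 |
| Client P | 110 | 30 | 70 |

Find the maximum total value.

Meeting every minimum uses 0+0+10+0+30 = 40 Mbps, leaving 330.
Rank by revenue per Mbps: Client G 200 > Client H 170 > Client P 110 > Client N 50 > Client F 40.
Client G: +30 to 30 (cap) ; 300 left.
Client H takes 90 more to reach its cap of 100 ; 210 left.
Client P takes 40 more to reach its cap of 70 ; 170 left.
Client N: +80 to 80 (cap) ; 90 left.
Only 90 left; Client F takes them to reach 90.
Total = 200×30 + 40×90 + 170×100 + 50×80 + 110×70 = 38300.

38300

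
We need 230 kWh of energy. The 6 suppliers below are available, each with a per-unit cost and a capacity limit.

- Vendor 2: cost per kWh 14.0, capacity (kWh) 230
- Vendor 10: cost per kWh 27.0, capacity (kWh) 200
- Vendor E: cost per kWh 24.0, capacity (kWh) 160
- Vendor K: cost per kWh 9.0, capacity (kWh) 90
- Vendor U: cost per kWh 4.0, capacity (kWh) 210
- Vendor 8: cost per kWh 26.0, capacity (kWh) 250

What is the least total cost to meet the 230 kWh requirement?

1020

Cheapest first:
Vendor U (4.0): use full 210 → 20 kWh to go.
Vendor K at 9.0: take 20 of its 90 → requirement met.
Vendor 2, Vendor E, Vendor 8, Vendor 10: unused.
Cost = 210×4.0 + 20×9.0 = 1020.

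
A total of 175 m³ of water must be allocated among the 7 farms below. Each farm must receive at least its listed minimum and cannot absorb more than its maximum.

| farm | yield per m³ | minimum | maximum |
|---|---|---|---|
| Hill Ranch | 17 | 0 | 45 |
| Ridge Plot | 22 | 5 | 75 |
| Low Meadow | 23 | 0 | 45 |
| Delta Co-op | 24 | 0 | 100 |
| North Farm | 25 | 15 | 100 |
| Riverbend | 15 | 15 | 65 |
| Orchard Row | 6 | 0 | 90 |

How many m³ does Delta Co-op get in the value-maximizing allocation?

55

Meeting every minimum uses 0+5+0+0+15+15+0 = 35 m³, leaving 140.
Highest yield per m³ first: North Farm 25 > Delta Co-op 24 > Low Meadow 23 > Ridge Plot 22 > Hill Ranch 17 > Riverbend 15 > Orchard Row 6.
Give North Farm 85 more to hit its cap of 100 — 55 left.
Delta Co-op: +55 (room for 100) → 55. Pool exhausted.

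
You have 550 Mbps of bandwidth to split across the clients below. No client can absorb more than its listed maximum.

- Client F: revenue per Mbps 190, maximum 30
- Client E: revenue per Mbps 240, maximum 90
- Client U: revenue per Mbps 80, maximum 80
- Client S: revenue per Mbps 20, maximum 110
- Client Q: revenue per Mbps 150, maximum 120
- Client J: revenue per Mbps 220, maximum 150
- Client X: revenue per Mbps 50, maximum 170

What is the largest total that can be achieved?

Highest revenue per Mbps first: Client E 240 > Client J 220 > Client F 190 > Client Q 150 > Client U 80 > Client X 50 > Client S 20.
Give Client E 90 to hit its cap of 90 — 460 left.
Give Client J 150 to hit its cap of 150 — 310 left.
Client F: +30 to 30 (cap) — 280 left.
Client Q: +120 to 120 (cap) — 160 left.
Client U takes 80 to reach its cap of 80 — 80 left.
Client X has room for 170 but only 80 remain, so it gets 80.
Total = 190×30 + 240×90 + 80×80 + 150×120 + 220×150 + 50×80 = 88700.

88700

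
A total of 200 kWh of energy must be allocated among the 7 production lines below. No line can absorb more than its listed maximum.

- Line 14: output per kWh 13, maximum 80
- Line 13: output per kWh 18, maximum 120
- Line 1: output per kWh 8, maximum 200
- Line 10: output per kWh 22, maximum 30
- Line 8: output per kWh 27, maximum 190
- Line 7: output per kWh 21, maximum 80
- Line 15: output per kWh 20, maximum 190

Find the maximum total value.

5350

Order the production lines by output per kWh: Line 8 27 > Line 10 22 > Line 7 21 > Line 15 20 > Line 13 18 > Line 14 13 > Line 1 8.
Line 8: +190 to 190 (cap) → 10 left.
Line 10: +10 (room for 30) → 10. Pool exhausted.
Total = 22×10 + 27×190 = 5350.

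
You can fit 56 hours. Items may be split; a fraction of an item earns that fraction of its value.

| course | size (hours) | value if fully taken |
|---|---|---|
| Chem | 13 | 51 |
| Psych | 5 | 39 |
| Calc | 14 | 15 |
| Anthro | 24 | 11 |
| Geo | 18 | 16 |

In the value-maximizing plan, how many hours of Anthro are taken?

6

Sort by value density: Psych 39/5≈7.8, Chem 51/13≈3.92, Calc 15/14≈1.07, Geo 16/18≈0.889, Anthro 11/24≈0.458.
All 5 hours of Psych fit (value 39) — 51 remain.
Chem: take in full, 13 hours for value 51 — 38 left.
All 14 hours of Calc fit (value 15) — 24 remain.
Geo: take in full, 18 hours for value 16 — 6 left.
Fill the last 6 hours with part of Anthro: 6/24 of it earns 2.75.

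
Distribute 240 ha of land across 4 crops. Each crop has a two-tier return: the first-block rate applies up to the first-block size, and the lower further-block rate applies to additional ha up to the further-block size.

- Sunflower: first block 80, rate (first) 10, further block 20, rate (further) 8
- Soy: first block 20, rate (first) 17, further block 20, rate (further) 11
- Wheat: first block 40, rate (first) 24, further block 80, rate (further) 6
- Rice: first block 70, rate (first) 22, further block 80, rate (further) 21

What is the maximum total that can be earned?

4840

Rank every tier by rate: Wheat/T1 24 > Rice/T1 22 > Rice/T2 21 > Soy/T1 17 > Soy/T2 11 > Sunflower/T1 10 > Sunflower/T2 8 > Wheat/T2 6.
Wheat/T1 (24): +40 → 200 left.
Rice/T1 (22): +70 → 130 left.
Rice T2 at 21: fill all 80 → 50 left.
Soy/T1 (17): +20 → 30 left.
Fill Soy T2 block (20 at 11) → 10 left.
10 remain; put them into Sunflower T1 at 10.
Total = 24×40 + 22×70 + 21×80 + 17×20 + 11×20 + 10×10 = 4840.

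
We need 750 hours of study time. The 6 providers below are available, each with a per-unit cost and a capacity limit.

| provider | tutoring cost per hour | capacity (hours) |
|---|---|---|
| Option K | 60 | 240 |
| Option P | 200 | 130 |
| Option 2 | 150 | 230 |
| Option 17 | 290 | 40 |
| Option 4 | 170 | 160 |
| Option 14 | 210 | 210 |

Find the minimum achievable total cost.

100100

Use providers in increasing cost order.
Option K (60): use full 240 — 510 hours to go.
Take 230 from Option 2 at 150 — need 280 more.
Take 160 from Option 4 at 170 — need 120 more.
Take 120 from Option P at 200 to finish.
Option 14, Option 17: unused.
Cost = 240×60 + 230×150 + 160×170 + 120×200 = 100100.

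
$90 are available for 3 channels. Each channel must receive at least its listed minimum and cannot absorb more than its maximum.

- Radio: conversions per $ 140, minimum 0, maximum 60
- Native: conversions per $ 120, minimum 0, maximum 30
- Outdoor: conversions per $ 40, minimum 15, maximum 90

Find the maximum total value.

10800

Meeting every minimum uses 0+0+15 = 15 $, leaving 75.
Order the channels by conversions per $: Radio 140 > Native 120 > Outdoor 40.
Radio takes 60 more to reach its cap of 60 — 15 left.
Native: +15 (room for 30) → 15. Pool exhausted.
Total = 140×60 + 120×15 + 40×15 = 10800.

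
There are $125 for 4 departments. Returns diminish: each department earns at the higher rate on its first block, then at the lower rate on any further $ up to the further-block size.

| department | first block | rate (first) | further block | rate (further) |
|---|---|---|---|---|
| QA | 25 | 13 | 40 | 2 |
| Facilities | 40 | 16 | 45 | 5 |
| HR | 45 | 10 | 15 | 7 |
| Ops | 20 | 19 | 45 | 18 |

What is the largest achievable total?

Order all 8 blocks by rate: Ops/tier1 19 > Ops/tier2 18 > Facilities/tier1 16 > QA/tier1 13 > HR/tier1 10 > HR/tier2 7 > Facilities/tier2 5 > QA/tier2 2.
Ops/tier1 (19): +20 — 105 left.
Fill Ops tier2 block (45 at 18) — 60 left.
Facilities/tier1 (16): +40 — 20 left.
20 remain; put them into QA tier1 at 13.
Total = 19×20 + 18×45 + 16×40 + 13×20 = 2090.

2090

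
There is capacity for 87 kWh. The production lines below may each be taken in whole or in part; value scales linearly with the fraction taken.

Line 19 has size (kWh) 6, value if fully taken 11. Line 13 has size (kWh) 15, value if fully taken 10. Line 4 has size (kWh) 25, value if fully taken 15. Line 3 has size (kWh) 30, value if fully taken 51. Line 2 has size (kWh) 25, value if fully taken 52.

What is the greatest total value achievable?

Best value per unit of size first: Line 2 52/25≈2.08, Line 19 11/6≈1.83, Line 3 51/30≈1.7, Line 13 10/15≈0.667, Line 4 15/25≈0.6.
Take all of Line 2 (25 kWh, value 52) — 62 kWh left.
Line 19: take in full, 6 kWh for value 11 — 56 left.
Line 3: take in full, 30 kWh for value 51 — 26 left.
All 15 kWh of Line 13 fit (value 10) — 11 remain.
11 kWh left: a 11/25 share of Line 4 gives 15×11/25 = 6.6.
Total value = 130.6.

130.6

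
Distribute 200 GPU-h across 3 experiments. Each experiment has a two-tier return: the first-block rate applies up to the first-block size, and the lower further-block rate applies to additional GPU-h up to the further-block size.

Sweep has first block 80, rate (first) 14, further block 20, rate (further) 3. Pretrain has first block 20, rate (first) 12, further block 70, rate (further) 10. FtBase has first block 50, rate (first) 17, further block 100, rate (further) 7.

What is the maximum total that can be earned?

2710

Order all 6 blocks by rate: FtBase/tier1 17 > Sweep/tier1 14 > Pretrain/tier1 12 > Pretrain/tier2 10 > FtBase/tier2 7 > Sweep/tier2 3.
Fill FtBase tier1 block (50 at 17) — 150 left.
Sweep/tier1 (14): +80 — 70 left.
Pretrain tier1 at 12: fill all 20 — 50 left.
50 remain; put them into Pretrain tier2 at 10.
Total = 17×50 + 14×80 + 12×20 + 10×50 = 2710.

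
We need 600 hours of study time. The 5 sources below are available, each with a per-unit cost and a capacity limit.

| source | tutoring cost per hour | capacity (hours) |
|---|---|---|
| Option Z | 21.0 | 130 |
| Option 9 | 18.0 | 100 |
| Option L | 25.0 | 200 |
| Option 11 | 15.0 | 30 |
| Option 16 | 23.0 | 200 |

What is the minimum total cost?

13080

Use sources in increasing cost order.
Option 11 (15.0): use full 30 — 570 hours to go.
Option 9 at 18.0: take all 100 hours — 470 still needed.
Take 130 from Option Z at 21.0 — need 340 more.
Take 200 from Option 16 at 23.0 — need 140 more.
Take 140 from Option L at 25.0 to finish.
Cost = 30×15.0 + 100×18.0 + 130×21.0 + 200×23.0 + 140×25.0 = 13080.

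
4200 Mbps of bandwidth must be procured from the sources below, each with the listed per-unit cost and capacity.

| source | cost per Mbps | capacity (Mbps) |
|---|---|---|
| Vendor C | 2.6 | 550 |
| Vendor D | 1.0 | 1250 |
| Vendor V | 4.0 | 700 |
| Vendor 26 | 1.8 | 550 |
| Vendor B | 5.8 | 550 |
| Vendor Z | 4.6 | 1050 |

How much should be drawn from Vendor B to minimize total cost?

100

Use sources in increasing cost order.
Vendor D at 1.0: take all 1250 Mbps ; 2950 still needed.
Vendor 26 (1.8): use full 550 ; 2400 Mbps to go.
Take 550 from Vendor C at 2.6 ; need 1850 more.
Vendor V at 4.0: take all 700 Mbps ; 1150 still needed.
Vendor Z at 4.6: take all 1050 Mbps ; 100 still needed.
Vendor B at 5.8: take 100 of its 550 ; requirement met.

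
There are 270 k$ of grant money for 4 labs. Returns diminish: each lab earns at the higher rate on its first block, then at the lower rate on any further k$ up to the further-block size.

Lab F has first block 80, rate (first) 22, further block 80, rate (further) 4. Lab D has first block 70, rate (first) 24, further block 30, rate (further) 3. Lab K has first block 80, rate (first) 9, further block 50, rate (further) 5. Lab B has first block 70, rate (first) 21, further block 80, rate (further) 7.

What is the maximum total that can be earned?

5360

Treat each block as its own option and order by rate: Lab D/tier1 24 > Lab F/tier1 22 > Lab B/tier1 21 > Lab K/tier1 9 > Lab B/tier2 7 > Lab K/tier2 5 > Lab F/tier2 4 > Lab D/tier2 3.
Lab D tier1 at 24: fill all 70 → 200 left.
Lab F/tier1 (22): +80 → 120 left.
Lab B tier1 at 21: fill all 70 → 50 left.
50 remain; put them into Lab K tier1 at 9.
Total = 24×70 + 22×80 + 21×70 + 9×50 = 5360.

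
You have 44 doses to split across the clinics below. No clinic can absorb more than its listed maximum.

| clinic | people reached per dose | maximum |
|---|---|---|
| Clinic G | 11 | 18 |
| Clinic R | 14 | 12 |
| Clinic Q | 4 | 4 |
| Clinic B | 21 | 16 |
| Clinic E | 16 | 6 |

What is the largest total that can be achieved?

Rank by people reached per dose: Clinic B 21 > Clinic E 16 > Clinic R 14 > Clinic G 11 > Clinic Q 4.
Clinic B takes 16 to reach its cap of 16 ; 28 left.
Give Clinic E 6 to hit its cap of 6 ; 22 left.
Clinic R takes 12 to reach its cap of 12 ; 10 left.
Only 10 left; Clinic G takes them to reach 10.
Total = 11×10 + 14×12 + 21×16 + 16×6 = 710.

710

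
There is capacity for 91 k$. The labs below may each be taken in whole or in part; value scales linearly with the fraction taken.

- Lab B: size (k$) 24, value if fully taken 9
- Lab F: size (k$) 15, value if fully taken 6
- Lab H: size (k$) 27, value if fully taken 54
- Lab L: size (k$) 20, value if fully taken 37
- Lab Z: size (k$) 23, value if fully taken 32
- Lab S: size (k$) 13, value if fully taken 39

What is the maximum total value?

Rank by value-to-size ratio: Lab S 39/13≈3, Lab H 54/27≈2, Lab L 37/20≈1.85, Lab Z 32/23≈1.39, Lab F 6/15≈0.4, Lab B 9/24≈0.375.
All 13 k$ of Lab S fit (value 39) — 78 remain.
All 27 k$ of Lab H fit (value 54) — 51 remain.
Lab L: take in full, 20 k$ for value 37 — 31 left.
Lab Z: take in full, 23 k$ for value 32 — 8 left.
Fill the last 8 k$ with part of Lab F: 8/15 of it earns 3.2.
Total value = 165.2.

165.2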